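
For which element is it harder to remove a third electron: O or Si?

The third ionization energy removes an electron from the +2 ion. For each element: O²⁺ still has 4 valence electrons; Si²⁺ still has 2 valence electrons.
All are still removing valence electrons, so compare the +2 ions as you would atoms: IE_3 generally rises across a period (higher Z_eff) and falls down a group (larger shell), subject to the usual subshell exceptions.
Valence configurations: O²⁺ [He]2s²2p², Si²⁺ [Ne]3s².
Approximate IE_3 values (kJ/mol): O 5300, Si 3232.
Putting it together, IE_3: Si < O.

O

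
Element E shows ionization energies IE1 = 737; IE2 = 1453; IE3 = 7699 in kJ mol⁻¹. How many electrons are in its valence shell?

2

Look for the largest jump between consecutive ionization energies: IE3/IE2 ≈ 5.3, far larger than any earlier ratio.
That jump marks the point where a core electron is being removed. So the atom has 2 valence electrons.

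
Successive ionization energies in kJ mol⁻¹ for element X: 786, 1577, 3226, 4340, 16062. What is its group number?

Look for the largest jump between consecutive ionization energies: IE5/IE4 ≈ 3.7, far larger than any earlier ratio.
That jump marks the point where a core electron is being removed. So the atom has 4 valence electrons.
A main-group element with 4 valence electrons is in group 14.

Group 14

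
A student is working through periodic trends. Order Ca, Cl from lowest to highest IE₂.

Ca < Cl

Consider each +1 ion: Ca⁺ still has 1 valence electron; Cl⁺ still has 6 valence electrons.
All are still removing valence electrons, so compare the +1 ions as you would atoms: IE_2 generally rises across a period (higher Z_eff) and falls down a group (larger shell), subject to the usual subshell exceptions.
Valence configurations: Ca⁺ [Ar]4s¹, Cl⁺ [Ne]3s²3p⁴.
The numbers (kJ/mol): Ca 1145, Cl 2298.
Hence IE_2: Ca < Cl.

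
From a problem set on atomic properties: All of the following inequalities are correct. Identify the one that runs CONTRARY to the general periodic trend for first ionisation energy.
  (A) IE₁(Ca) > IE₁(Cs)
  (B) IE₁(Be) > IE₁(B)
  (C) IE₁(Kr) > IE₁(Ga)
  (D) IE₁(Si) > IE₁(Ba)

The general trend: first ionisation energy increases across a period and decreases down a group.
(A) Ca (period 4, group 2) vs Cs (period 6, group 1): the stated order agrees with the simple trend.
(B) Be (period 2, group 2) vs B (period 2, group 13): the stated order contradicts the simple trend.
(C) Kr (period 4, group 18) vs Ga (period 4, group 13): the stated order agrees with the simple trend.
(D) Si (period 3, group 14) vs Ba (period 6, group 2): the stated order agrees with the simple trend.
The exception is (B): removing B's lone 2p electron is easier than breaking Be's filled 2s².

(B)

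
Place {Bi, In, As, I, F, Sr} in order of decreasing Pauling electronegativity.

F, I, As, Bi, In, Sr

F is in period 2, group 17; As is in period 4, group 15; Sr is in period 5, group 2; In is in period 5, group 13; I is in period 5, group 17; Bi is in period 6, group 15.
Smaller atoms with higher effective nuclear charge are more electronegative.
Here both period and group differ, so the two effects have to be weighed against each other.
In > Sr: In lies to the right of Sr in period 5, so the across-period effect alone puts In higher.
Bi > In: the two effects oppose for this pair; the across-period effect wins (2.02 vs 1.78).
As > Bi: As sits above Bi in group 15, so the down-group effect alone puts As higher.
I > As: period and group pull opposite ways; the across-period shift dominates (2.66 vs 2.18).
F > I: F sits above I in group 17, so the down-group effect alone puts F higher.
Tabulated electronegativity (Pauling): F 3.98, As 2.18, Sr 0.95, In 1.78, I 2.66, Bi 2.02.
So from highest to lowest: F > I > As > Bi > In > Sr.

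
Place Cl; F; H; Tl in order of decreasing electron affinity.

H is in period 1, group 1; F is in period 2, group 17; Cl is in period 3, group 17; Tl is in period 6, group 13.
Adding an electron releases more energy for atoms nearer the top right (short of the noble gases).
These span different periods and groups, so the two trends combine.
H > Tl: the two effects oppose for this pair; the down-group effect wins (73 vs 19 kJ/mol).
F > H: the two effects oppose for this pair; the across-period effect wins (328 vs 73 kJ/mol).
Cl > F: this pair runs against the simple trend — see the exception note.
Note the exception: Cl has a higher electron affinity than F, contrary to the simple trend — F's small 2p subshell makes the incoming electron feel strong e⁻–e⁻ repulsion, so Cl actually releases more energy on gaining an electron.
Approximate values (kJ/mol): H 73, F 328, Cl 349, Tl 19.
So from highest to lowest: Cl > F > H > Tl.

Cl > F > H > Tl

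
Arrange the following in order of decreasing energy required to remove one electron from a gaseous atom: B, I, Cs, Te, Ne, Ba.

Ne > I > Te > B > Ba > Cs

B is in period 2, group 13; Ne is in period 2, group 18; Te is in period 5, group 16; I is in period 5, group 17; Cs is in period 6, group 1; Ba is in period 6, group 2.
Across a period the outer electron is held more tightly (higher IE₁); down a group it sits in a higher shell, more shielded, and comes off more easily.
Neither a single period nor a single group — weigh both effects.
Ba > Cs: both are in period 6; the period trend gives Ba the larger value.
B > Ba: relative to Ba, both the across-period and down-group shifts push B's first ionization energy up.
Te > B: period and group pull opposite ways; the across-period shift dominates (869 vs 801 kJ/mol).
I > Te: both are in period 5; the period trend gives I the larger value.
Ne > I: relative to I, both the across-period and down-group shifts push Ne's first ionization energy up.
Tabulated first ionization energy (kJ/mol): B 801, Ne 2081, Te 869, I 1008, Cs 376, Ba 503.
So from highest to lowest: Ne > I > Te > B > Ba > Cs.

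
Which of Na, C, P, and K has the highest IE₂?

Na

After 1 electron has been removed, what remains? Na⁺ is the bare [Ne] core; C⁺ still has 3 valence electrons; P⁺ still has 4 valence electrons; K⁺ is the bare [Ar] core.
Core electrons are held far more tightly than valence electrons, so K and Na top the IE_2 order.
Valence configurations: C⁺ [He]2s²2p¹, P⁺ [Ne]3s²3p².
Approximate IE_2 values (kJ/mol): Na 4562, C 2353, P 1907, K 3052.
Overall IE_2 order: P < C < K < Na.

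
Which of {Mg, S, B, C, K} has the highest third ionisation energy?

Mg

After 2 electrons have been removed, what remains? Mg²⁺ is the bare [Ne] core; S²⁺ still has 4 valence electrons; B²⁺ still has 1 valence electron; C²⁺ still has 2 valence electrons; K²⁺ is already 1 electron into the core.
Usually core removal costs more than valence removal, but here the competition is close: a tightly held n=2 valence electron can cost more to remove than an n=3 core electron, so the actual values have to decide it.
Valence configurations: S²⁺ [Ne]3s²3p², B²⁺ [He]2s¹, C²⁺ [He]2s².
The numbers (kJ/mol): Mg 7733, S 3357, B 3660, C 4620, K 4420.
Overall IE_3 order: S < B < K < C < Mg.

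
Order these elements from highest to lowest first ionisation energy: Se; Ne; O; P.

O is in period 2, group 16; Ne is in period 2, group 18; P is in period 3, group 15; Se is in period 4, group 16.
First ionization energy rises across a period (greater Z_eff holds electrons more tightly) and falls down a group (valence electrons are farther from the nucleus).
Here both period and group differ, so the two effects have to be weighed against each other.
P > Se: period and group pull opposite ways; the down-group shift dominates (1012 vs 941 kJ/mol).
O > P: relative to P, both the across-period and down-group shifts push O's first ionization energy up.
Ne > O: Ne lies to the right of O in period 2, so the across-period effect alone puts Ne higher.
Tabulated first ionization energy (kJ/mol): O 1314, Ne 2081, P 1012, Se 941.
So from highest to lowest: Ne > O > P > Se.

Ne, O, P, Se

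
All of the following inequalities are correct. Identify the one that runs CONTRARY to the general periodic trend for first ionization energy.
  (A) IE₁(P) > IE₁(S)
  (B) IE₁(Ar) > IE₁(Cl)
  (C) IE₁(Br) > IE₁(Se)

The general trend: first ionization energy increases across a period and decreases down a group.
(A) P (period 3, group 15) vs S (period 3, group 16): the stated order contradicts the simple trend.
(B) Ar (period 3, group 18) vs Cl (period 3, group 17): the stated order agrees with the simple trend.
(C) Br (period 4, group 17) vs Se (period 4, group 16): the stated order agrees with the simple trend.
The exception is (A): S (3p⁴) ionizes more easily than half-filled P (3p³) because the paired 3p electron in S is pushed out by e⁻–e⁻ repulsion.

(A)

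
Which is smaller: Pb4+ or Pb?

Forming Pb4+ removes 4 electrons from Pb. Fewer electrons for the same nuclear charge means less shielding and a higher Z_eff on the remaining electrons.
A cation is smaller than its parent atom: Pb4+ < Pb.

Pb4+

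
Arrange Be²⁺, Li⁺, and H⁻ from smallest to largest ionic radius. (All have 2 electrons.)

All of these have 2 electrons, so size is governed by nuclear charge alone: the more protons, the stronger the pull on the same electron cloud, and the smaller the ion.
Nuclear charges: Be²⁺ (Z=4), Li⁺ (Z=3), H⁻ (Z=1).
Smallest to largest: Be²⁺ < Li⁺ < H⁻.

Be²⁺ < Li⁺ < H⁻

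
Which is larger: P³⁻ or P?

P³⁻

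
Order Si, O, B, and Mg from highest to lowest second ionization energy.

The second ionization energy removes an electron from the +1 ion. For each element: Si⁺ still has 3 valence electrons; O⁺ still has 5 valence electrons; B⁺ still has 2 valence electrons; Mg⁺ still has 1 valence electron.
All are still removing valence electrons, so compare the +1 ions as you would atoms: IE_2 generally rises across a period (higher Z_eff) and falls down a group (larger shell), subject to the usual subshell exceptions.
Valence configurations: Si⁺ [Ne]3s²3p¹, O⁺ [He]2s²2p³, B⁺ [He]2s², Mg⁺ [Ne]3s¹.
Tabulated IE_2 (kJ/mol): Si 1577, O 3388, B 2427, Mg 1451.
Putting it together, IE_2: Mg < Si < B < O.

O > B > Si > Mg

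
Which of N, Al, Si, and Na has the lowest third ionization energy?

Al

After 2 electrons have been removed, what remains? N²⁺ still has 3 valence electrons; Al²⁺ still has 1 valence electron; Si²⁺ still has 2 valence electrons; Na²⁺ is already 1 electron into the core.
Pulling an electron out of a noble-gas core costs far more than removing a remaining valence electron, so Na sits at the high end of IE_3.
Valence configurations: N²⁺ [He]2s²2p¹, Al²⁺ [Ne]3s¹, Si²⁺ [Ne]3s².
Tabulated IE_3 (kJ/mol): N 4578, Al 2745, Si 3232, Na 6910.
Hence IE_3: Al < Si < N < Na.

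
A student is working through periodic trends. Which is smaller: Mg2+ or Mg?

Mg2+

Forming Mg2+ removes 2 electrons from Mg. Fewer electrons for the same nuclear charge means less shielding and a higher Z_eff on the remaining electrons, and for main-group metals the entire outer shell is lost.
A cation is smaller than its parent atom: Mg2+ < Mg.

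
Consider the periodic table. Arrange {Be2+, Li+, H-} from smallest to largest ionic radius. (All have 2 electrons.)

All of these have 2 electrons, so size is governed by nuclear charge alone: the more protons, the stronger the pull on the same electron cloud, and the smaller the ion.
Nuclear charges: Be2+ (Z=4), Li+ (Z=3), H- (Z=1).
Smallest to largest: Be2+ < Li+ < H-.

Be2+ < Li+ < H-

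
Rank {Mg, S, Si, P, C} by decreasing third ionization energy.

Mg > C > S > Si > P

The third ionization energy removes an electron from the +2 ion. For each element: Mg²⁺ is the bare [Ne] core; S²⁺ still has 4 valence electrons; Si²⁺ still has 2 valence electrons; P²⁺ still has 3 valence electrons; C²⁺ still has 2 valence electrons.
Core electrons are held far more tightly than valence electrons, so Mg tops the IE_3 order.
Valence configurations: S²⁺ [Ne]3s²3p², Si²⁺ [Ne]3s², P²⁺ [Ne]3s²3p¹, C²⁺ [He]2s².
P²⁺ loses a lone 3p electron whereas Si²⁺ must break into a filled 3s² pair, so IE_3(Si) > IE_3(P) even though P has the higher nuclear charge.
Tabulated IE_3 (kJ/mol): Mg 7733, S 3357, Si 3232, P 2914, C 4620.
Hence IE_3: P < Si < S < C < Mg.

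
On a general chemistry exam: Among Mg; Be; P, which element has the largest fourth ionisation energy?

Be

The fourth ionization energy removes an electron from the +3 ion. For each element: Mg³⁺ is already 1 electron into the core; Be³⁺ is already 1 electron into the core; P³⁺ still has 2 valence electrons.
Core electrons are held far more tightly than valence electrons, so Mg and Be top the IE_4 order.
Approximate IE_4 values (kJ/mol): Mg 10543, Be 21007, P 4964.
Overall IE_4 order: P < Mg < Be.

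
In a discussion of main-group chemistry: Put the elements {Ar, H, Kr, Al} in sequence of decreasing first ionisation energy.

Ar > Kr > H > Al

H is in period 1, group 1; Al is in period 3, group 13; Ar is in period 3, group 18; Kr is in period 4, group 18.
IE₁ increases left→right with effective nuclear charge and decreases top→bottom as the valence shell moves farther out.
These span different periods and groups, so the two trends combine.
H > Al: the two effects oppose for this pair; the down-group effect wins (1312 vs 578 kJ/mol).
Kr > H: the two effects oppose for this pair; the across-period effect wins (1351 vs 1312 kJ/mol).
Ar > Kr: Ar sits above Kr in group 18, so the down-group effect alone puts Ar higher.
Tabulated first ionization energy (kJ/mol): H 1312, Al 578, Ar 1521, Kr 1351.
So from highest to lowest: Ar > Kr > H > Al.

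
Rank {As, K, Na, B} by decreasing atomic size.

B is in period 2, group 13; Na is in period 3, group 1; K is in period 4, group 1; As is in period 4, group 15.
Radius decreases left→right (rising Z_eff, same n) and increases top→bottom (higher n).
These span different periods and groups, so the two trends combine.
As > B: period and group pull opposite ways; the down-group shift dominates (121 vs 85 pm).
Na > As: the two effects oppose for this pair; the across-period effect wins (155 vs 121 pm).
K > Na: they share group 1; the group trend gives K the larger value.
For reference (pm): B 85, Na 155, K 196, As 121.
So from largest to smallest: K > Na > As > B.

K > Na > As > B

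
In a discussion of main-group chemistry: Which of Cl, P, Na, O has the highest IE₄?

Na

Consider each +3 ion: Cl³⁺ still has 4 valence electrons; P³⁺ still has 2 valence electrons; Na³⁺ is already 2 electrons into the core; O³⁺ still has 3 valence electrons.
Core electrons are held far more tightly than valence electrons, so Na tops the IE_4 order.
Valence configurations: Cl³⁺ [Ne]3s²3p², P³⁺ [Ne]3s², O³⁺ [He]2s²2p¹.
The numbers (kJ/mol): Cl 5159, P 4964, Na 9543, O 7469.
So the fourth ionization energies run P < Cl < O < Na.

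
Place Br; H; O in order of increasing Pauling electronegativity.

H < Br < O

H is in period 1, group 1; O is in period 2, group 16; Br is in period 4, group 17.
Atoms toward the upper right of the periodic table pull bonding electrons most strongly.
These span different periods and groups, so the two trends combine.
Br > H: the two effects oppose for this pair; the across-period effect wins (2.96 vs 2.20).
O > Br: period and group pull opposite ways; the down-group shift dominates (3.44 vs 2.96).
For reference (Pauling): H 2.20, O 3.44, Br 2.96.
So from lowest to highest: H < Br < O.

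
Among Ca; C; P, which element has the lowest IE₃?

Consider each +2 ion: Ca²⁺ is the bare [Ar] core; C²⁺ still has 2 valence electrons; P²⁺ still has 3 valence electrons.
Pulling an electron out of a noble-gas core costs far more than removing a remaining valence electron, so Ca sits at the high end of IE_3.
Valence configurations: C²⁺ [He]2s², P²⁺ [Ne]3s²3p¹.
Approximate IE_3 values (kJ/mol): Ca 4912, C 4620, P 2914.
Hence IE_3: P < C < Ca.

P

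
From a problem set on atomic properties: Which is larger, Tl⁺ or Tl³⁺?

Both ions have Z = 81 protons, but Tl³⁺ has lost more electrons, so its remaining electrons feel a larger effective nuclear charge per electron and are pulled in more tightly.
Higher positive charge → smaller ion, so Tl⁺ > Tl³⁺.

Tl⁺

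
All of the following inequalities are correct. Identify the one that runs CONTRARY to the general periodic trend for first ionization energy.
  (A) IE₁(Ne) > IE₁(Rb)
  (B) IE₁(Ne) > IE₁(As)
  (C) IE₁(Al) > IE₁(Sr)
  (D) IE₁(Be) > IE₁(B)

The general trend: first ionization energy increases across a period and decreases down a group.
(A) Ne (period 2, group 18) vs Rb (period 5, group 1): the stated order agrees with the simple trend.
(B) Ne (period 2, group 18) vs As (period 4, group 15): the stated order agrees with the simple trend.
(C) Al (period 3, group 13) vs Sr (period 5, group 2): the stated order agrees with the simple trend.
(D) Be (period 2, group 2) vs B (period 2, group 13): the stated order contradicts the simple trend.
The exception is (D): removing B's lone 2p electron is easier than breaking Be's filled 2s².

(D)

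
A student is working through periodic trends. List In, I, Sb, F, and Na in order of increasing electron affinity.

In, Na, Sb, I, F

Atoms with high Z_eff and room in the valence shell (especially the halogens) have the most exothermic electron affinities.
Neither a single period nor a single group — weigh both effects.
Na > In: the two effects oppose for this pair; the down-group effect wins (53 vs 29 kJ/mol).
Sb > Na: the two effects oppose for this pair; the across-period effect wins (103 vs 53 kJ/mol).
I > Sb: I lies to the right of Sb in period 5, so the across-period effect alone puts I higher.
F > I: F sits above I in group 17, so the down-group effect alone puts F higher.
For reference (kJ/mol): F 328, Na 53, In 29, Sb 103, I 295.
So from lowest to highest: In < Na < Sb < I < F.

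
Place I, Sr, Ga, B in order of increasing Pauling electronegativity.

Sr < Ga < B < I

B is in period 2, group 13; Ga is in period 4, group 13; Sr is in period 5, group 2; I is in period 5, group 17.
Electronegativity increases across a period and decreases down a group, tracking effective nuclear charge and atomic size.
Neither a single period nor a single group — weigh both effects.
Ga > Sr: relative to Sr, both the across-period and down-group shifts push Ga's electronegativity up.
B > Ga: they share group 13; the group trend gives B the larger value.
I > B: the two effects oppose for this pair; the across-period effect wins (2.66 vs 2.04).
For reference (Pauling): B 2.04, Ga 1.81, Sr 0.95, I 2.66.
So from lowest to highest: Sr < Ga < B < I.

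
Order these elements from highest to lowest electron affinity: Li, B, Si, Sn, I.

Li is in period 2, group 1; B is in period 2, group 13; Si is in period 3, group 14; Sn is in period 5, group 14; I is in period 5, group 17.
Adding an electron releases more energy for atoms nearer the top right (short of the noble gases).
Here both period and group differ, so the two effects have to be weighed against each other.
Li > B: this pair runs against the simple trend — see the exception note.
Sn > Li: period and group pull opposite ways; the across-period shift dominates (107 vs 60 kJ/mol).
Si > Sn: Si sits above Sn in group 14, so the down-group effect alone puts Si higher.
I > Si: period and group pull opposite ways; the across-period shift dominates (295 vs 134 kJ/mol).
Note the exception: Li has a higher electron affinity than B, contrary to the simple trend — B's ns²np¹ configuration gives only a small electron affinity — the sparsely filled np subshell binds an added electron weakly.
Tabulated electron affinity (kJ/mol): Li 60, B 27, Si 134, Sn 107, I 295.
So from highest to lowest: I > Si > Sn > Li > B.

I, Si, Sn, Li, B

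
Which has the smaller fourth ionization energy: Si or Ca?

Si

IE_4 is the cost of taking one more electron from the +3 cation: Si³⁺ still has 1 valence electron; Ca³⁺ is already 1 electron into the core.
Breaking into a closed-shell core is much more expensive than removing a leftover valence electron — Ca has the largest IE_4 here.
The numbers (kJ/mol): Si 4356, Ca 6491.
So the fourth ionization energies run Si < Ca.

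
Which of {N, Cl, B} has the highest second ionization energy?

IE_2 is the cost of taking one more electron from the +1 cation: N⁺ still has 4 valence electrons; Cl⁺ still has 6 valence electrons; B⁺ still has 2 valence electrons.
All are still removing valence electrons, so compare the +1 ions as you would atoms: IE_2 generally rises across a period (higher Z_eff) and falls down a group (larger shell), subject to the usual subshell exceptions.
Valence configurations: N⁺ [He]2s²2p², Cl⁺ [Ne]3s²3p⁴, B⁺ [He]2s².
The numbers (kJ/mol): N 2856, Cl 2298, B 2427.
Putting it together, IE_2: Cl < B < N.

N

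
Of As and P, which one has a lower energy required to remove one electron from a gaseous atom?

P is in period 3, group 15; As is in period 4, group 15.
Removing the outermost electron gets harder across a period and easier down a group.
All are in group 15, so first ionization energy increases up the group.
So As has the lower energy required to remove one electron from a gaseous atom (As < P).

As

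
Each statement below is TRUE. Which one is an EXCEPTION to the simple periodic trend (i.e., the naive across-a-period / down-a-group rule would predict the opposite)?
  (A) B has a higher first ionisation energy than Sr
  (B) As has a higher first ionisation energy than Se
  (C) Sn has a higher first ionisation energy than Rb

(B)

The general trend: first ionisation energy increases across a period and decreases down a group.
(A) B (period 2, group 13) vs Sr (period 5, group 2): the stated order agrees with the simple trend.
(B) As (period 4, group 15) vs Se (period 4, group 16): the stated order contradicts the simple trend.
(C) Sn (period 5, group 14) vs Rb (period 5, group 1): the stated order agrees with the simple trend.
The exception is (B): Se (4p⁴) ionizes more easily than half-filled As (4p³).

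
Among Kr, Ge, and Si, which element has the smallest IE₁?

Si is in period 3, group 14; Ge is in period 4, group 14; Kr is in period 4, group 18.
IE₁ increases left→right with effective nuclear charge and decreases top→bottom as the valence shell moves farther out.
These span different periods and groups, so the two trends combine.
Si > Ge: they share group 14; the group trend gives Si the larger value.
Kr > Si: period and group pull opposite ways; the across-period shift dominates (1351 vs 786 kJ/mol).
For reference (kJ/mol): Si 786, Ge 762, Kr 1351.
The smallest IE₁ among these belongs to Ge.

Ge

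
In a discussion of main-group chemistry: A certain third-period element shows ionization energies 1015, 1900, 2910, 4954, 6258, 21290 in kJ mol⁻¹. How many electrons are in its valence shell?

5

Look for the largest jump between consecutive ionization energies: IE6/IE5 ≈ 3.4, far larger than any earlier ratio.
That jump marks the point where a core electron is being removed. So the atom has 5 valence electrons.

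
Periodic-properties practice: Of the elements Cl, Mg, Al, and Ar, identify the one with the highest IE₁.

IE₁ increases left→right with effective nuclear charge and decreases top→bottom as the valence shell moves farther out.
All lie in period 3; the across-period trend (first ionization energy increases left to right) applies, with the exception below.
Note the exception: Mg has a higher first ionization energy than Al, contrary to the simple trend — Al's single 3p electron is easier to remove than one from Mg's filled 3s².
Approximate values (kJ/mol): Mg 738, Al 578, Cl 1251, Ar 1521.
The highest IE₁ among these belongs to Ar.

Ar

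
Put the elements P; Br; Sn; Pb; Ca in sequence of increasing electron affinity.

Ca, Pb, P, Sn, Br

P is in period 3, group 15; Ca is in period 4, group 2; Br is in period 4, group 17; Sn is in period 5, group 14; Pb is in period 6, group 14.
Adding an electron releases more energy for atoms nearer the top right (short of the noble gases).
Here both period and group differ, so the two effects have to be weighed against each other.
Pb > Ca: period and group pull opposite ways; the across-period shift dominates (35 vs 2 kJ/mol).
P > Pb: relative to Pb, both the across-period and down-group shifts push P's electron affinity up.
Sn > P: this pair runs against the simple trend — see the exception note.
Br > Sn: both effects reinforce here, so Br is clearly the higher of the two.
Note the exception: Sn has a higher electron affinity than P, contrary to the simple trend — adding an electron to P's half-filled np³ subshell costs electron-pairing energy.
Tabulated electron affinity (kJ/mol): P 72, Ca 2, Br 325, Sn 107, Pb 35.
So from lowest to highest: Ca < Pb < P < Sn < Br.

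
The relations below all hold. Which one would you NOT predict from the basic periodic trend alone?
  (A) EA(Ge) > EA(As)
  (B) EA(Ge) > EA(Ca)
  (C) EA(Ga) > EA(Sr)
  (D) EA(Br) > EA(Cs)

The general trend: electron affinity increases across a period and decreases down a group.
(A) Ge (period 4, group 14) vs As (period 4, group 15): the stated order contradicts the simple trend.
(B) Ge (period 4, group 14) vs Ca (period 4, group 2): the stated order agrees with the simple trend.
(C) Ga (period 4, group 13) vs Sr (period 5, group 2): the stated order agrees with the simple trend.
(D) Br (period 4, group 17) vs Cs (period 6, group 1): the stated order agrees with the simple trend.
The exception is (A): adding an electron to As's half-filled 4p³ is unfavourable, so Ge (4p²) has the more exothermic EA.

(A)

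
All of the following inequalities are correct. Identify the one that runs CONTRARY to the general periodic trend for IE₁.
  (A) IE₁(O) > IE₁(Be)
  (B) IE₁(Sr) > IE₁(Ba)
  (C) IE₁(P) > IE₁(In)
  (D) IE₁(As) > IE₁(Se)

(D)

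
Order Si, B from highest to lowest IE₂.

B > Si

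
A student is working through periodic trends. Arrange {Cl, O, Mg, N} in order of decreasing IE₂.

Consider each +1 ion: Cl⁺ still has 6 valence electrons; O⁺ still has 5 valence electrons; Mg⁺ still has 1 valence electron; N⁺ still has 4 valence electrons.
All are still removing valence electrons, so compare the +1 ions as you would atoms: IE_2 generally rises across a period (higher Z_eff) and falls down a group (larger shell), subject to the usual subshell exceptions.
Valence configurations: Cl⁺ [Ne]3s²3p⁴, O⁺ [He]2s²2p³, Mg⁺ [Ne]3s¹, N⁺ [He]2s²2p².
Approximate IE_2 values (kJ/mol): Cl 2298, O 3388, Mg 1451, N 2856.
Hence IE_2: Mg < Cl < N < O.

O > N > Cl > Mg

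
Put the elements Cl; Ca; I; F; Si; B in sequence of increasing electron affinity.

EA tends to increase across a period and decrease down a group, though the pattern is less regular than for IE or radius.
These span different periods and groups, so the two trends combine.
B > Ca: both effects reinforce here, so B is clearly the higher of the two.
Si > B: the two effects oppose for this pair; the across-period effect wins (134 vs 27 kJ/mol).
I > Si: the two effects oppose for this pair; the across-period effect wins (295 vs 134 kJ/mol).
F > I: they share group 17; the group trend gives F the larger value.
Cl > F: this pair runs against the simple trend — see the exception note.
Note the exception: Cl has a higher electron affinity than F, contrary to the simple trend — F's small 2p subshell makes the incoming electron feel strong e⁻–e⁻ repulsion, so Cl actually releases more energy on gaining an electron.
Approximate values (kJ/mol): B 27, F 328, Si 134, Cl 349, Ca 2, I 295.
So from lowest to highest: Ca < B < Si < I < F < Cl.

Ca, B, Si, I, F, Cl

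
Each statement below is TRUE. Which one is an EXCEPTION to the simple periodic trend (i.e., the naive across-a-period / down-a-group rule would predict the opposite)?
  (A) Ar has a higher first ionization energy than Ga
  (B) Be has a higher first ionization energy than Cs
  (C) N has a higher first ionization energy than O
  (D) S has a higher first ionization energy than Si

(C)

The general trend: first ionization energy increases across a period and decreases down a group.
(A) Ar (period 3, group 18) vs Ga (period 4, group 13): the stated order agrees with the simple trend.
(B) Be (period 2, group 2) vs Cs (period 6, group 1): the stated order agrees with the simple trend.
(C) N (period 2, group 15) vs O (period 2, group 16): the stated order contradicts the simple trend.
(D) S (period 3, group 16) vs Si (period 3, group 14): the stated order agrees with the simple trend.
The exception is (C): pairing an electron in O's 2p⁴ costs repulsion energy, so O ionizes more easily than half-filled N (2p³).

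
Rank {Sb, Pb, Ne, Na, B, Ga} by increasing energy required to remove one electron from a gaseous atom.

Na, Ga, Pb, B, Sb, Ne

B is in period 2, group 13; Ne is in period 2, group 18; Na is in period 3, group 1; Ga is in period 4, group 13; Sb is in period 5, group 15; Pb is in period 6, group 14.
Removing the outermost electron gets harder across a period and easier down a group.
These span different periods and groups, so the two trends combine.
Ga > Na: period and group pull opposite ways; the across-period shift dominates (579 vs 496 kJ/mol).
Pb > Ga: period and group pull opposite ways; the across-period shift dominates (716 vs 579 kJ/mol).
B > Pb: period and group pull opposite ways; the down-group shift dominates (801 vs 716 kJ/mol).
Sb > B: period and group pull opposite ways; the across-period shift dominates (831 vs 801 kJ/mol).
Ne > Sb: relative to Sb, both the across-period and down-group shifts push Ne's first ionization energy up.
Tabulated first ionization energy (kJ/mol): B 801, Ne 2081, Na 496, Ga 579, Sb 831, Pb 716.
So from lowest to highest: Na < Ga < Pb < B < Sb < Ne.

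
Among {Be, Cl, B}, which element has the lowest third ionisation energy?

Consider each +2 ion: Be²⁺ is the bare [He] core; Cl²⁺ still has 5 valence electrons; B²⁺ still has 1 valence electron.
Core electrons are held far more tightly than valence electrons, so Be tops the IE_3 order.
Valence configurations: Cl²⁺ [Ne]3s²3p³, B²⁺ [He]2s¹.
Tabulated IE_3 (kJ/mol): Be 14849, Cl 3822, B 3660.
Overall IE_3 order: B < Cl < Be.

B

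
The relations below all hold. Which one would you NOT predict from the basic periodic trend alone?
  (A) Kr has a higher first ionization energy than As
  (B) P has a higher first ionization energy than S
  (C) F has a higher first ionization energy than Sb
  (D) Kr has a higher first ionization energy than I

(B)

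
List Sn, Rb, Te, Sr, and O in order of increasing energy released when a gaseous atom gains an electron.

Atoms with high Z_eff and room in the valence shell (especially the halogens) have the most exothermic electron affinities.
Neither a single period nor a single group — weigh both effects.
Rb > Sr: this pair runs against the simple trend — see the exception note.
Sn > Rb: both are in period 5; the period trend gives Sn the larger value.
O > Sn: both effects reinforce here, so O is clearly the higher of the two.
Te > O: this pair runs against the simple trend — see the exception note.
Note the exception: Rb has a higher electron affinity than Sr, contrary to the simple trend — adding an electron to Sr (ns²) has to open a new, higher-energy np subshell, which is unfavourable.
Note the exception: Te has a higher electron affinity than O, contrary to the simple trend — O's compact 2p subshell gives strong electron–electron repulsion on the added electron.
Approximate values (kJ/mol): O 141, Rb 47, Sr 5, Sn 107, Te 190.
So from lowest to highest: Sr < Rb < Sn < O < Te.

Sr < Rb < Sn < O < Te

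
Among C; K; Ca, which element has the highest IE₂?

K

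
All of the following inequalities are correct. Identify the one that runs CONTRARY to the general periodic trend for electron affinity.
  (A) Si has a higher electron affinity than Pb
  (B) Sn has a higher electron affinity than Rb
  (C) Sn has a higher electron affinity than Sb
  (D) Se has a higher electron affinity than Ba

The general trend: electron affinity increases across a period and decreases down a group.
(A) Si (period 3, group 14) vs Pb (period 6, group 14): the stated order agrees with the simple trend.
(B) Sn (period 5, group 14) vs Rb (period 5, group 1): the stated order agrees with the simple trend.
(C) Sn (period 5, group 14) vs Sb (period 5, group 15): the stated order contradicts the simple trend.
(D) Se (period 4, group 16) vs Ba (period 6, group 2): the stated order agrees with the simple trend.
The exception is (C): adding an electron to Sb's half-filled 5p³ is unfavourable, so Sn has the more exothermic EA.

(C)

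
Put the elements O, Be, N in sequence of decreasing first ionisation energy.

N > O > Be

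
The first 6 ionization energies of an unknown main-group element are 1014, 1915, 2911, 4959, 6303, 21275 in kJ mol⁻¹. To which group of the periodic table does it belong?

Look for the largest jump between consecutive ionization energies: IE6/IE5 ≈ 3.4, far larger than any earlier ratio.
That jump marks the point where a core electron is being removed. So the atom has 5 valence electrons.
A main-group element with 5 valence electrons is in group 15.

Group 15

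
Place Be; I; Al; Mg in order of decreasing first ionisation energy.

I, Be, Mg, Al

Removing the outermost electron gets harder across a period and easier down a group.
Here both period and group differ, so the two effects have to be weighed against each other.
Mg > Al: this pair runs against the simple trend — see the exception note.
Be > Mg: they share group 2; the group trend gives Be the larger value.
I > Be: the two effects oppose for this pair; the across-period effect wins (1008 vs 900 kJ/mol).
Note the exception: Mg has a higher first ionization energy than Al, contrary to the simple trend — Al's single 3p electron is easier to remove than one from Mg's filled 3s².
Approximate values (kJ/mol): Be 900, Mg 738, Al 578, I 1008.
So from highest to lowest: I > Be > Mg > Al.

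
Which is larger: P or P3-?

Forming P3- adds 3 electrons to P. More electron–electron repulsion in the same shell, with unchanged nuclear charge, lets the cloud expand.
An anion is larger than its parent atom: P3- > P.

P3-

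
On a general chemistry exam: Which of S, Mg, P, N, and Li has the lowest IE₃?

P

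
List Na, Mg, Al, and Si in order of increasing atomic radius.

Si, Al, Mg, Na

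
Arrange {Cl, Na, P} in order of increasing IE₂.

P < Cl < Na

After 1 electron has been removed, what remains? Cl⁺ still has 6 valence electrons; Na⁺ is the bare [Ne] core; P⁺ still has 4 valence electrons.
Core electrons are held far more tightly than valence electrons, so Na tops the IE_2 order.
Valence configurations: Cl⁺ [Ne]3s²3p⁴, P⁺ [Ne]3s²3p².
The numbers (kJ/mol): Cl 2298, Na 4562, P 1907.
Putting it together, IE_2: P < Cl < Na.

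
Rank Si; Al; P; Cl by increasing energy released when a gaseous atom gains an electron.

Al < P < Si < Cl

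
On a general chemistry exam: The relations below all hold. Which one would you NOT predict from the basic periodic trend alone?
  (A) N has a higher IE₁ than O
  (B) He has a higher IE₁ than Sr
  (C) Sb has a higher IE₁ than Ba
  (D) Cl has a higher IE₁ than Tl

(A)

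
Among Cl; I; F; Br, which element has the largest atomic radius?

I

F is in period 2, group 17; Cl is in period 3, group 17; Br is in period 4, group 17; I is in period 5, group 17.
Across a period the added protons contract the valence shell; down a group each new principal shell makes the atom larger.
All are in group 17, so atomic radius increases down the group.
The largest atomic radius among these belongs to I.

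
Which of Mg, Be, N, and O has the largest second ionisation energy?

The second ionization energy removes an electron from the +1 ion. For each element: Mg⁺ still has 1 valence electron; Be⁺ still has 1 valence electron; N⁺ still has 4 valence electrons; O⁺ still has 5 valence electrons.
All are still removing valence electrons, so compare the +1 ions as you would atoms: IE_2 generally rises across a period (higher Z_eff) and falls down a group (larger shell), subject to the usual subshell exceptions.
Valence configurations: Mg⁺ [Ne]3s¹, Be⁺ [He]2s¹, N⁺ [He]2s²2p², O⁺ [He]2s²2p³.
Tabulated IE_2 (kJ/mol): Mg 1451, Be 1757, N 2856, O 3388.
Overall IE_2 order: Mg < Be < N < O.

O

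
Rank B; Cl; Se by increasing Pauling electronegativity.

B < Se < Cl

B is in period 2, group 13; Cl is in period 3, group 17; Se is in period 4, group 16.
Electronegativity increases across a period and decreases down a group, tracking effective nuclear charge and atomic size.
These span different periods and groups, so the two trends combine.
Se > B: period and group pull opposite ways; the across-period shift dominates (2.55 vs 2.04).
Cl > Se: relative to Se, both the across-period and down-group shifts push Cl's electronegativity up.
Tabulated electronegativity (Pauling): B 2.04, Cl 3.16, Se 2.55.
So from lowest to highest: B < Se < Cl.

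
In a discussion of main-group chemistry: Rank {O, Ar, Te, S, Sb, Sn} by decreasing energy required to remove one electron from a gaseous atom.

Ar > O > S > Te > Sb > Sn

Across a period the outer electron is held more tightly (higher IE₁); down a group it sits in a higher shell, more shielded, and comes off more easily.
These span different periods and groups, so the two trends combine.
Sb > Sn: Sb lies to the right of Sn in period 5, so the across-period effect alone puts Sb higher.
Te > Sb: Te lies to the right of Sb in period 5, so the across-period effect alone puts Te higher.
S > Te: S sits above Te in group 16, so the down-group effect alone puts S higher.
O > S: O sits above S in group 16, so the down-group effect alone puts O higher.
Ar > O: the two effects oppose for this pair; the across-period effect wins (1521 vs 1314 kJ/mol).
Tabulated first ionization energy (kJ/mol): O 1314, S 1000, Ar 1521, Sn 709, Sb 831, Te 869.
So from highest to lowest: Ar > O > S > Te > Sb > Sn.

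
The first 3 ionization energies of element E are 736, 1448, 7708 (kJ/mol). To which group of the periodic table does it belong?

Group 2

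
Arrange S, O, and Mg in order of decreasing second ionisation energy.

O > S > Mg

The second ionization energy removes an electron from the +1 ion. For each element: S⁺ still has 5 valence electrons; O⁺ still has 5 valence electrons; Mg⁺ still has 1 valence electron.
All are still removing valence electrons, so compare the +1 ions as you would atoms: IE_2 generally rises across a period (higher Z_eff) and falls down a group (larger shell), subject to the usual subshell exceptions.
Valence configurations: S⁺ [Ne]3s²3p³, O⁺ [He]2s²2p³, Mg⁺ [Ne]3s¹.
The numbers (kJ/mol): S 2252, O 3388, Mg 1451.
Overall IE_2 order: Mg < S < O.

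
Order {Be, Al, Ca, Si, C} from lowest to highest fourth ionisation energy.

Si, C, Ca, Al, Be

After 3 electrons have been removed, what remains? Be³⁺ is already 1 electron into the core; Al³⁺ is the bare [Ne] core; Ca³⁺ is already 1 electron into the core; Si³⁺ still has 1 valence electron; C³⁺ still has 1 valence electron.
Breaking into a closed-shell core is much more expensive than removing a leftover valence electron — Ca, Al and Be have the largest IE_4 here.
Valence configurations: Si³⁺ [Ne]3s¹, C³⁺ [He]2s¹.
The numbers (kJ/mol): Be 21007, Al 11577, Ca 6491, Si 4356, C 6223.
So the fourth ionization energies run Si < C < Ca < Al < Be.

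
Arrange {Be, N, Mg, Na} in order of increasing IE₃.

N < Na < Mg < Be

Consider each +2 ion: Be²⁺ is the bare [He] core; N²⁺ still has 3 valence electrons; Mg²⁺ is the bare [Ne] core; Na²⁺ is already 1 electron into the core.
Pulling an electron out of a noble-gas core costs far more than removing a remaining valence electron, so Na, Mg and Be sit at the high end of IE_3.
The numbers (kJ/mol): Be 14849, N 4578, Mg 7733, Na 6910.
So the third ionization energies run N < Na < Mg < Be.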